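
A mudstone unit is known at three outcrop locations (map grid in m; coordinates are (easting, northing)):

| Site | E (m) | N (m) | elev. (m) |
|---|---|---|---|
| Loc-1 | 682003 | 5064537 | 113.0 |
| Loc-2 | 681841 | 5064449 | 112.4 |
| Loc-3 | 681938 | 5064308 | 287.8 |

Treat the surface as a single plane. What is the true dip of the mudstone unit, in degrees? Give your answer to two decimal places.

Let the plane be z = a·E + b·N + c.
Loc-2−Loc-1: −162a − 88b = −0.6;  Loc-3−Loc-1: −65a − 229b = 174.8.
Solving gives a = 0.49461, b = −0.90371.
Gradient magnitude |∇z| = √(a² + b²) = √(0.24464 + 0.81669) = 1.03021.
True dip = arctan(1.03021) = 45.85°, dipping toward NNW (azimuth ≈ 331°).

45.85°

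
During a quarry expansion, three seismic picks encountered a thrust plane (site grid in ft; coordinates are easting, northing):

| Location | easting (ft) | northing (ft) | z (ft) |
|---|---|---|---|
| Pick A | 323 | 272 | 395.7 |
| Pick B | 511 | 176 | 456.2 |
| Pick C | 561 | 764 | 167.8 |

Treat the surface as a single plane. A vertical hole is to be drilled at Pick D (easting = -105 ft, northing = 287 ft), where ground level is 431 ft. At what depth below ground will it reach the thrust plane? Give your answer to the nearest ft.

Two edge vectors: Pick A→Pick B = (188, -96, 60.5), Pick A→Pick C = (238, 492, -227.9).
Normal n = (Pick A→Pick B) × (Pick A→Pick C) = (-7887.6, 57244.2, 115344).
So ∂z/∂easting = −n_x/n_z = 0.06838 and ∂z/∂northing = −n_y/n_z = −0.49629.
Intercept c from Pick A: 395.7 − 22.09 + 134.99 = 508.60.
At (-105, 287): z_contact = −7.2 − 142.4 + 508.60 = 359.0 ft.
Depth below ground = 431 − 359.0 = 72 ft.

72 ft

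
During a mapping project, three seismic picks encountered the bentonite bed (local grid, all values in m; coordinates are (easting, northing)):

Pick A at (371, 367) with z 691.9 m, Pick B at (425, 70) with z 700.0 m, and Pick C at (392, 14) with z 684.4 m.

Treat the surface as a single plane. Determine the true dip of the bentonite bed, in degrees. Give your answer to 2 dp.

21.76°

Let the plane be z = a·E + b·N + c.
Pick B−Pick A: 54a − 297b = 8.1;  Pick C−Pick A: 21a − 353b = −7.5.
Solving gives a = 0.39663, b = 0.04484.
Gradient magnitude |∇z| = √(a² + b²) = √(0.15732 + 0.00201) = 0.39916.
True dip = arctan(0.39916) = 21.76°, dipping toward W (azimuth ≈ 264°).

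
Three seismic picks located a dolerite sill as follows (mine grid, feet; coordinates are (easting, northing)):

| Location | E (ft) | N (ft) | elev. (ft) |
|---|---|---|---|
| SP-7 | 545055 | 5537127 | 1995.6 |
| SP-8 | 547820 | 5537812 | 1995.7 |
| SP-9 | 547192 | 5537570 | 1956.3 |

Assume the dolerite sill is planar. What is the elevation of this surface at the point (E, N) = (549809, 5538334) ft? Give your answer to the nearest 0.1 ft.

2009.1 ft

Two edge vectors: SP-7→SP-8 = (2765, 685, 0.1), SP-7→SP-9 = (2137, 443, -39.3).
Normal n = (SP-7→SP-8) × (SP-7→SP-9) = (-26964.8, 108878.2, -238950).
So ∂z/∂E = −n_x/n_z = −0.112847039 and ∂z/∂N = −n_y/n_z = 0.455652647.
Intercept c from SP-7: 1995.6 + 61507.84 − 2523006.57 = −2459503.13.
At (549809, 5538334): z = −62044.3 + 2523556.5 − 2459503.13 = 2009.1 ft.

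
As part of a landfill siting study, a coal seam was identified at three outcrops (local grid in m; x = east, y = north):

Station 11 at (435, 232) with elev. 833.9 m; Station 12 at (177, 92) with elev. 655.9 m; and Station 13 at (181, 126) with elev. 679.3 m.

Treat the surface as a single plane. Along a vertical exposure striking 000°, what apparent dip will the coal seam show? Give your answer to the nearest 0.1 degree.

33.0°

Two edge vectors: Station 11→Station 12 = (-258, -140, -178), Station 11→Station 13 = (-254, -106, -154.6).
Normal n = (Station 11→Station 12) × (Station 11→Station 13) = (2776, 5325.2, -8212).
So ∂z/∂x = −n_x/n_z = 0.33804 and ∂z/∂y = −n_y/n_z = 0.64847.
Unit vector along 000° is (sin 0°, cos 0°) = (0.0000, 1.0000).
Slope in that direction = a·(0.0000) + b·(1.0000) = 0.64847.
Apparent dip = arctan|0.64847| = 33.0° (true dip is 36.2°, so apparent ≤ true as expected).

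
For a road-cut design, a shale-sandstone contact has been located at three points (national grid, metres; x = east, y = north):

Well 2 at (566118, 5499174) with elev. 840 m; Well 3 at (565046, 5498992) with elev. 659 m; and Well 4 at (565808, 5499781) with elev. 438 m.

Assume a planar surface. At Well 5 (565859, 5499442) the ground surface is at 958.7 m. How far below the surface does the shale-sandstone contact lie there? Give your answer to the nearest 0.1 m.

Let the plane be z = a·x + b·y + c.
Well 3−Well 2: −1072a − 182b = −181;  Well 4−Well 2: −310a + 607b = −402.
Solving gives a = 0.258838620, b = −0.530082418.
Then c = 840 − a·566118 − b·5499174 = 2769322.25.
At (565859, 5499442): z_contact = 146466.16 − 2915157.51 + 2769322.25 = 630.90 m.
Depth below ground = 958.7 − 630.90 = 327.8 m.

327.8 m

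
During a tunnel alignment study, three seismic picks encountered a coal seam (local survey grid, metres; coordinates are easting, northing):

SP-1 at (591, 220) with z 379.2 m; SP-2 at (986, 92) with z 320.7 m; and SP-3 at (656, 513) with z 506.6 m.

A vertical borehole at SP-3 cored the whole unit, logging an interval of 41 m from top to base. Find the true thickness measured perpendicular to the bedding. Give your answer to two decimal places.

Two edge vectors: SP-1→SP-2 = (395, -128, -58.5), SP-1→SP-3 = (65, 293, 127.4).
Normal n = (SP-1→SP-2) × (SP-1→SP-3) = (833.3, -54125.5, 124055).
So ∂z/∂easting = −n_x/n_z = −0.00672 and ∂z/∂northing = −n_y/n_z = 0.43630.
|∇z| = √(a²+b²) = 0.43635, so dip δ = arctan(0.43635) = 23.57°.
True thickness = vertical thickness × cos δ = 41 × cos 23.57° = 37.58 m.

37.58 m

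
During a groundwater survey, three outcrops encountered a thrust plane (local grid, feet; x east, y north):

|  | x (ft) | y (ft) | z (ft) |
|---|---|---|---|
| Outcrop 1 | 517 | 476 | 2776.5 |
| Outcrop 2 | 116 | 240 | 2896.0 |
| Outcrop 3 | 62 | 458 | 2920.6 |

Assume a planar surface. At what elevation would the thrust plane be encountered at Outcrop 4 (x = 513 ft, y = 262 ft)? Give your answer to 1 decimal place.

Let the plane be z = a·x + b·y + c.
Outcrop 2−Outcrop 1: −401a − 236b = 119.5;  Outcrop 3−Outcrop 1: −455a − 18b = 144.1.
Solving gives a = −0.31805, b = 0.03406.
Then c = 2776.5 − a·517 − b·476 = 2924.72.
At (513, 262): z = −163.2 + 8.9 + 2924.72 = 2770.5 ft.

2770.5 ft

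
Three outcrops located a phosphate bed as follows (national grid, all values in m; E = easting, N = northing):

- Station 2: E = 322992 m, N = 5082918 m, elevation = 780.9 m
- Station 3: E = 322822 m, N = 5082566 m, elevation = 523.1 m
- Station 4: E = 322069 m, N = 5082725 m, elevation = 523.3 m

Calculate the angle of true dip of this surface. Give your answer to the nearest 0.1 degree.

34.2°

Two edge vectors: Station 2→Station 3 = (-170, -352, -257.8), Station 2→Station 4 = (-923, -193, -257.6).
Normal n = (Station 2→Station 3) × (Station 2→Station 4) = (40919.8, 194157.4, -292086).
So ∂z/∂E = −n_x/n_z = 0.14010 and ∂z/∂N = −n_y/n_z = 0.66473.
Gradient magnitude |∇z| = √(a² + b²) = √(0.01963 + 0.44186) = 0.67933.
True dip = arctan(0.67933) = 34.2°, dipping toward SSW (azimuth ≈ 192°).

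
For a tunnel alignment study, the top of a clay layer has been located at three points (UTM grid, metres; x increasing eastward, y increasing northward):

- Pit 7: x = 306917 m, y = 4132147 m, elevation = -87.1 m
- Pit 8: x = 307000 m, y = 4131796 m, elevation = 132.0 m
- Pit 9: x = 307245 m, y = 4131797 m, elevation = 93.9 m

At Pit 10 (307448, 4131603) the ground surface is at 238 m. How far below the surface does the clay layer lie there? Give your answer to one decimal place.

47.0 m

Two edge vectors: Pit 7→Pit 8 = (83, -351, 219.1), Pit 7→Pit 9 = (328, -350, 181).
Normal n = (Pit 7→Pit 8) × (Pit 7→Pit 9) = (13154, 56841.8, 86078).
So ∂z/∂x = −n_x/n_z = −0.152814889 and ∂z/∂y = −n_y/n_z = −0.660352239.
Intercept c from Pit 7: -87.1 + 46901.49 + 2728672.52 = 2775486.91.
At (307448, 4131603): z_contact = −46982.63 − 2728313.29 + 2775486.91 = 190.99 m.
Depth below ground = 238 − 190.99 = 47.0 m.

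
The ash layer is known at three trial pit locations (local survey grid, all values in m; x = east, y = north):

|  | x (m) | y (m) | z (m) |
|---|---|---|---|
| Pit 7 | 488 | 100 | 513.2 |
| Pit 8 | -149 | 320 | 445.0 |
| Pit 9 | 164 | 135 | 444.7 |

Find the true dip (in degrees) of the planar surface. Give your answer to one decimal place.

27.0°

Let the plane be z = a·x + b·y + c.
Pit 8−Pit 7: −637a + 220b = −68.2;  Pit 9−Pit 7: −324a + 35b = −68.5.
Solving gives a = 0.25892, b = 0.43968.
Gradient magnitude |∇z| = √(a² + b²) = √(0.06704 + 0.19332) = 0.51025.
True dip = arctan(0.51025) = 27.0°, dipping toward SSW (azimuth ≈ 210°).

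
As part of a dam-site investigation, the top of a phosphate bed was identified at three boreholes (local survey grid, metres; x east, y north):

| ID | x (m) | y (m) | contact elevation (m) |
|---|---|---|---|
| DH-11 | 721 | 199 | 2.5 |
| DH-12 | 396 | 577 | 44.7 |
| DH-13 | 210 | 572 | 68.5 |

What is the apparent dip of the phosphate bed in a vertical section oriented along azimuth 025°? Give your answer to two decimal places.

Two edge vectors: DH-11→DH-12 = (-325, 378, 42.2), DH-11→DH-13 = (-511, 373, 66).
Normal n = (DH-11→DH-12) × (DH-11→DH-13) = (9207.4, -114.2, 71933).
So ∂z/∂x = −n_x/n_z = −0.12800 and ∂z/∂y = −n_y/n_z = 0.00159.
Unit vector along 025° is (sin 25°, cos 25°) = (0.4226, 0.9063).
Slope in that direction = a·(0.4226) + b·(0.9063) = −0.05266.
Apparent dip = arctan|0.05266| = 3.01° (true dip is 7.3°, so apparent ≤ true as expected).

3.01°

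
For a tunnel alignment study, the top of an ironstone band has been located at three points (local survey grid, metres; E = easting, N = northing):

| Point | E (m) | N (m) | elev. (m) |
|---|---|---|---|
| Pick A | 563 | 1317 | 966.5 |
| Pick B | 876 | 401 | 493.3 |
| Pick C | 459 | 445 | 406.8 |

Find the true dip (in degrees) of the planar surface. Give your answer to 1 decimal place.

33.7°

Two edge vectors: Pick A→Pick B = (313, -916, -473.2), Pick A→Pick C = (-104, -872, -559.7).
Normal n = (Pick A→Pick B) × (Pick A→Pick C) = (100054.8, 224398.9, -368200).
So ∂z/∂E = −n_x/n_z = 0.27174 and ∂z/∂N = −n_y/n_z = 0.60945.
Gradient magnitude |∇z| = √(a² + b²) = √(0.07384 + 0.37143) = 0.66729.
True dip = arctan(0.66729) = 33.7°, dipping toward SSW (azimuth ≈ 204°).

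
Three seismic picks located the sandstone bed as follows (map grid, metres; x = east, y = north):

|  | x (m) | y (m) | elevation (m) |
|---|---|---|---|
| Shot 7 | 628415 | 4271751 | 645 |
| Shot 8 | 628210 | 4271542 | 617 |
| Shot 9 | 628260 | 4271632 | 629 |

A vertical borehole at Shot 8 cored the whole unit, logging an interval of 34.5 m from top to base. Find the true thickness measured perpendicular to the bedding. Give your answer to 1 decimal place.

Let the plane be z = a·x + b·y + c.
Shot 8−Shot 7: −205a − 209b = −28;  Shot 9−Shot 7: −155a − 119b = −16.
Solving gives a = 0.00150, b = 0.13250.
|∇z| = √(a²+b²) = 0.13251, so dip δ = arctan(0.13251) = 7.55°.
True thickness = vertical thickness × cos δ = 34.5 × cos 7.55° = 34.2 m.

34.2 m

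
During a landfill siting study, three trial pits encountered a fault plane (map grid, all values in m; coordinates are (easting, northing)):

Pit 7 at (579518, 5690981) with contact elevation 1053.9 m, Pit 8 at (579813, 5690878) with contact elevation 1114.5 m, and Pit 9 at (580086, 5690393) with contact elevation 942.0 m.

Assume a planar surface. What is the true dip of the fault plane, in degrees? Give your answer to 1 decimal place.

35.6°

Let the plane be z = a·E + b·N + c.
Pit 8−Pit 7: 295a − 103b = 60.6;  Pit 9−Pit 7: 568a − 588b = −111.9.
Solving gives a = 0.41023, b = 0.58658.
Gradient magnitude |∇z| = √(a² + b²) = √(0.16829 + 0.34408) = 0.71580.
True dip = arctan(0.71580) = 35.6°, dipping toward SW (azimuth ≈ 215°).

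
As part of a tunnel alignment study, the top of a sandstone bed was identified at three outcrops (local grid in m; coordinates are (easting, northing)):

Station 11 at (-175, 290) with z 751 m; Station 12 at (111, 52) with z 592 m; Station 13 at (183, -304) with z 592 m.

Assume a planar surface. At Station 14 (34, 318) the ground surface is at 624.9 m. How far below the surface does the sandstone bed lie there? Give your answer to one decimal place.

17.4 m

Two edge vectors: Station 11→Station 12 = (286, -238, -159), Station 11→Station 13 = (358, -594, -159).
Normal n = (Station 11→Station 12) × (Station 11→Station 13) = (-56604, -11448, -84680).
So ∂z/∂E = −n_x/n_z = −0.66845 and ∂z/∂N = −n_y/n_z = −0.13519.
Intercept c from Station 11: 751 − 116.98 + 39.21 = 673.23.
At (34, 318): z_contact = −22.73 − 42.99 + 673.23 = 607.51 m.
Depth below ground = 624.9 − 607.51 = 17.4 m.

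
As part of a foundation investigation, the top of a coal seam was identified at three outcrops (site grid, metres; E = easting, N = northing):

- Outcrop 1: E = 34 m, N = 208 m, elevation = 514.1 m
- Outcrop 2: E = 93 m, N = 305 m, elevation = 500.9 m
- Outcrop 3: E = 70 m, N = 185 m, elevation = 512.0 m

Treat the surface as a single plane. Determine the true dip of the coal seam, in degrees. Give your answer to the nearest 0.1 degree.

Let the plane be z = a·E + b·N + c.
Outcrop 2−Outcrop 1: 59a + 97b = −13.2;  Outcrop 3−Outcrop 1: 36a − 23b = −2.1.
Solving gives a = −0.10462, b = −0.07245.
Gradient magnitude |∇z| = √(a² + b²) = √(0.01095 + 0.00525) = 0.12726.
True dip = arctan(0.12726) = 7.3°, dipping toward NE (azimuth ≈ 055°).

7.3°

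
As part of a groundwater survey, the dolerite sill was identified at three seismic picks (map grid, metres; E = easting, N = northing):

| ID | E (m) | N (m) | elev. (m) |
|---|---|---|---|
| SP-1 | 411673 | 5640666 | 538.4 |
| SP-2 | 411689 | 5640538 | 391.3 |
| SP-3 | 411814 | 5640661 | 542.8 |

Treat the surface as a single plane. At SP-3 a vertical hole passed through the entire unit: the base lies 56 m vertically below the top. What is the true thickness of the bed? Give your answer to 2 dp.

Two edge vectors: SP-1→SP-2 = (16, -128, -147.1), SP-1→SP-3 = (141, -5, 4.4).
Normal n = (SP-1→SP-2) × (SP-1→SP-3) = (-1298.7, -20811.5, 17968).
So ∂z/∂E = −n_x/n_z = 0.07228 and ∂z/∂N = −n_y/n_z = 1.15825.
|∇z| = √(a²+b²) = 1.16051, so dip δ = arctan(1.16051) = 49.25°.
True thickness = vertical thickness × cos δ = 56 × cos 49.25° = 36.56 m.

36.56 m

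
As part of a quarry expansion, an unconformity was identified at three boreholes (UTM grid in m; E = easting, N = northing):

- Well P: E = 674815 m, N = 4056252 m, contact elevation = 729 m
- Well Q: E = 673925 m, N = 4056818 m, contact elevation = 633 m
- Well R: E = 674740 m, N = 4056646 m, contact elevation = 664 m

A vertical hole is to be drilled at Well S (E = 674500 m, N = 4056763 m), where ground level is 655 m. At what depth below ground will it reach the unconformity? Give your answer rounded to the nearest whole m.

Let the plane be z = a·E + b·N + c.
Well Q−Well P: −890a + 566b = −96;  Well R−Well P: −75a + 394b = −65.
Solving gives a = 0.00335486, b = −0.16433600.
Then c = 729 − a·674815 − b·4056252 = 665053.34.
At (674500, 4056763): z_contact = 2262.9 − 666672.2 + 665053.34 = 644.0 m.
Depth below ground = 655 − 644.0 = 11 m.

11 m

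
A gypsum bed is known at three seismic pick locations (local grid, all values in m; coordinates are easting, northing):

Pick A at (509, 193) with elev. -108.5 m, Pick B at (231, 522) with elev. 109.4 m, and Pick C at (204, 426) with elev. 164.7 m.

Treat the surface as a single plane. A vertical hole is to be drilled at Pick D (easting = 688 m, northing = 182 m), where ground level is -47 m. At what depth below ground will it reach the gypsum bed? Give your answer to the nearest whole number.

Two edge vectors: Pick A→Pick B = (-278, 329, 217.9), Pick A→Pick C = (-305, 233, 273.2).
Normal n = (Pick A→Pick B) × (Pick A→Pick C) = (39112.1, 9490.1, 35571).
So ∂z/∂easting = −n_x/n_z = −1.09955 and ∂z/∂northing = −n_y/n_z = −0.26679.
Intercept c from Pick A: -108.5 + 559.67 + 51.49 = 502.66.
At (688, 182): z_contact = −756.5 − 48.6 + 502.66 = -302.4 m.
Depth below ground = -47 − (-302.4) = 255 m.

255 m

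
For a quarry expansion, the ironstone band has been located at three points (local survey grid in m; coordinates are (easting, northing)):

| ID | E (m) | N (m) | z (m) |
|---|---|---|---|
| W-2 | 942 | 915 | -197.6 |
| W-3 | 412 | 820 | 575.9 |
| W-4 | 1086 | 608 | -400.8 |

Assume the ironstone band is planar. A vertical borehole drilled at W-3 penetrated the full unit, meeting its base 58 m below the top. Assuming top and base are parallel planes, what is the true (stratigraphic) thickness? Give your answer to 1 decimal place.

Two edge vectors: W-2→W-3 = (-530, -95, 773.5), W-2→W-4 = (144, -307, -203.2).
Normal n = (W-2→W-3) × (W-2→W-4) = (256768.5, 3688, 176390).
So ∂z/∂E = −n_x/n_z = −1.45569 and ∂z/∂N = −n_y/n_z = −0.02091.
|∇z| = √(a²+b²) = 1.45584, so dip δ = arctan(1.45584) = 55.52°.
True thickness = vertical thickness × cos δ = 58 × cos 55.52° = 32.8 m.

32.8 m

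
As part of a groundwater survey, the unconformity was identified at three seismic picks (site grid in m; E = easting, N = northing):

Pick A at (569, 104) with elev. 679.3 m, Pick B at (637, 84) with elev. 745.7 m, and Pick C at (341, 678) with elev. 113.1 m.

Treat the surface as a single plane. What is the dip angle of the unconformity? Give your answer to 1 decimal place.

Let the plane be z = a·E + b·N + c.
Pick B−Pick A: 68a − 20b = 66.4;  Pick C−Pick A: −228a + 574b = −566.2.
Solving gives a = 0.77714, b = −0.67772.
Gradient magnitude |∇z| = √(a² + b²) = √(0.60395 + 0.45931) = 1.03114.
True dip = arctan(1.03114) = 45.9°, dipping toward NW (azimuth ≈ 311°).

45.9°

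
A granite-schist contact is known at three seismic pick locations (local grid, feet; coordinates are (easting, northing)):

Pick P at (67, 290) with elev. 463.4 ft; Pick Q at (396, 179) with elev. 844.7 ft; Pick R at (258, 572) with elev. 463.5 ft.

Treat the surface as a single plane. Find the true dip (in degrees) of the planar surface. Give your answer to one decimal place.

Two edge vectors: Pick P→Pick Q = (329, -111, 381.3), Pick P→Pick R = (191, 282, 0.1).
Normal n = (Pick P→Pick Q) × (Pick P→Pick R) = (-107537.7, 72795.4, 113979).
So ∂z/∂E = −n_x/n_z = 0.94349 and ∂z/∂N = −n_y/n_z = −0.63867.
Gradient magnitude |∇z| = √(a² + b²) = √(0.89017 + 0.40790) = 1.13933.
True dip = arctan(1.13933) = 48.7°, dipping toward NW (azimuth ≈ 304°).

48.7°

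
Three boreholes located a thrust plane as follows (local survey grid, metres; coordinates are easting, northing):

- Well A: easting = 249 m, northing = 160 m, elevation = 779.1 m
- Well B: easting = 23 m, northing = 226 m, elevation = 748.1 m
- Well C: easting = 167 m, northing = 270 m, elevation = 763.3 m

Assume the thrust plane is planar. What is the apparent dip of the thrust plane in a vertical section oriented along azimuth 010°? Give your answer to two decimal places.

Let the plane be z = a·easting + b·northing + c.
Well B−Well A: −226a + 66b = −31;  Well C−Well A: −82a + 110b = −15.8.
Solving gives a = 0.12172, b = −0.05290.
Unit vector along 010° is (sin 10°, cos 10°) = (0.1736, 0.9848).
Slope in that direction = a·(0.1736) + b·(0.9848) = −0.03096.
Apparent dip = arctan|0.03096| = 1.77° (true dip is 7.6°, so apparent ≤ true as expected).

1.77°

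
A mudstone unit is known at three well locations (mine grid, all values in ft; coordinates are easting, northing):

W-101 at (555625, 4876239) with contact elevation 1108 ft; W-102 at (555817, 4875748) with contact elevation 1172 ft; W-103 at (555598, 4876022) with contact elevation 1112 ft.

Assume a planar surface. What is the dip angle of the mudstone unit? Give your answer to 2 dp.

Let the plane be z = a·easting + b·northing + c.
W-102−W-101: 192a − 491b = 64;  W-103−W-101: −27a − 217b = 4.
Solving gives a = 0.21711, b = −0.04545.
Gradient magnitude |∇z| = √(a² + b²) = √(0.04714 + 0.00207) = 0.22182.
True dip = arctan(0.22182) = 12.51°, dipping toward WNW (azimuth ≈ 282°).

12.51°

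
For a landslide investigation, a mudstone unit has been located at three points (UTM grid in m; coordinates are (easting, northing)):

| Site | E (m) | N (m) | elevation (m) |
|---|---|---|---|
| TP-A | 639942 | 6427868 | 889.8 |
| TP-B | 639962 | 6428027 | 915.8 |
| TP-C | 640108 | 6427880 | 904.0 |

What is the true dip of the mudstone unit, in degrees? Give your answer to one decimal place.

9.7°

Two edge vectors: TP-A→TP-B = (20, 159, 26), TP-A→TP-C = (166, 12, 14.2).
Normal n = (TP-A→TP-B) × (TP-A→TP-C) = (1945.8, 4032, -26154).
So ∂z/∂E = −n_x/n_z = 0.07440 and ∂z/∂N = −n_y/n_z = 0.15416.
Gradient magnitude |∇z| = √(a² + b²) = √(0.00554 + 0.02377) = 0.17118.
True dip = arctan(0.17118) = 9.7°, dipping toward SSW (azimuth ≈ 206°).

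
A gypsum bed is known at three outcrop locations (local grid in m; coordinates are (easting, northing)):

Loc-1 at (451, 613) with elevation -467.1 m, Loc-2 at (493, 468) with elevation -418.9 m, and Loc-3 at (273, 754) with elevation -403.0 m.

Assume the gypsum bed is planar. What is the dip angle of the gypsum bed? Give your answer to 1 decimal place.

Let the plane be z = a·E + b·N + c.
Loc-2−Loc-1: 42a − 145b = 48.2;  Loc-3−Loc-1: −178a + 141b = 64.1.
Solving gives a = −0.80907, b = −0.56676.
Gradient magnitude |∇z| = √(a² + b²) = √(0.65459 + 0.32122) = 0.98783.
True dip = arctan(0.98783) = 44.6°, dipping toward NE (azimuth ≈ 055°).

44.6°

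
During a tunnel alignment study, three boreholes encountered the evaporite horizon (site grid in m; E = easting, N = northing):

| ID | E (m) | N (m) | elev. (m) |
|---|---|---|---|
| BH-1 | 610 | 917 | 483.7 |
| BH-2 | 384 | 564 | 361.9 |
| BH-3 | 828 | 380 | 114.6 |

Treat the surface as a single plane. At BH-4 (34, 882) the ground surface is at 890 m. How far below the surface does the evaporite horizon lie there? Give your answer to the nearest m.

237 m

Two edge vectors: BH-1→BH-2 = (-226, -353, -121.8), BH-1→BH-3 = (218, -537, -369.1).
Normal n = (BH-1→BH-2) × (BH-1→BH-3) = (64885.7, -109969, 198316).
So ∂z/∂E = −n_x/n_z = −0.32718 and ∂z/∂N = −n_y/n_z = 0.55451.
Intercept c from BH-1: 483.7 + 199.58 − 508.49 = 174.79.
At (34, 882): z_contact = −11.1 + 489.1 + 174.79 = 652.7 m.
Depth below ground = 890 − 652.7 = 237 m.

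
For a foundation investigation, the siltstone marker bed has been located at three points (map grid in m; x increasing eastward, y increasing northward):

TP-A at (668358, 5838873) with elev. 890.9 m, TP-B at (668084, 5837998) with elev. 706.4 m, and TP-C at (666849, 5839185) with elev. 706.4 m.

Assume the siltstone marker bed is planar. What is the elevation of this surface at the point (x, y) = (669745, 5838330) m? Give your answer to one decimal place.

1019.0 m

Two edge vectors: TP-A→TP-B = (-274, -875, -184.5), TP-A→TP-C = (-1509, 312, -184.5).
Normal n = (TP-A→TP-B) × (TP-A→TP-C) = (219001.5, 227857.5, -1405863).
So ∂z/∂x = −n_x/n_z = 0.155777270 and ∂z/∂y = −n_y/n_z = 0.162076603.
Intercept c from TP-A: 890.9 − 104114.98 − 946344.70 = −1049568.79.
At (669745, 5838330): z = 104331.0 + 946256.7 − 1049568.79 = 1019.0 m.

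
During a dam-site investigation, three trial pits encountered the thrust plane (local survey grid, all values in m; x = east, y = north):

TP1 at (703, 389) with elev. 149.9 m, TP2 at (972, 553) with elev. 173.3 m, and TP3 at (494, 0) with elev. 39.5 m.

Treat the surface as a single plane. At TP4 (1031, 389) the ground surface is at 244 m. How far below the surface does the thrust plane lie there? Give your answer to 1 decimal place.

136.1 m

Two edge vectors: TP1→TP2 = (269, 164, 23.4), TP1→TP3 = (-209, -389, -110.4).
Normal n = (TP1→TP2) × (TP1→TP3) = (-9003, 24807, -70365).
So ∂z/∂x = −n_x/n_z = −0.127947 and ∂z/∂y = −n_y/n_z = 0.352547.
Intercept c from TP1: 149.9 + 89.95 − 137.14 = 102.71.
At (1031, 389): z_contact = −131.91 + 137.14 + 102.71 = 107.93 m.
Depth below ground = 244 − 107.93 = 136.1 m.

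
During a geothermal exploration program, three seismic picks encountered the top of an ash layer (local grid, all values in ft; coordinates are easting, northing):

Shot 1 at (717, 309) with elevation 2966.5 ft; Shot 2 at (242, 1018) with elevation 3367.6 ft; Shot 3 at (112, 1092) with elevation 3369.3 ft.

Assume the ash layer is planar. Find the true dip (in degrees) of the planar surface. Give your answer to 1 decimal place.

45.8°

Two edge vectors: Shot 1→Shot 2 = (-475, 709, 401.1), Shot 1→Shot 3 = (-605, 783, 402.8).
Normal n = (Shot 1→Shot 2) × (Shot 1→Shot 3) = (-28476.1, -51335.5, 57020).
So ∂z/∂easting = −n_x/n_z = 0.49941 and ∂z/∂northing = −n_y/n_z = 0.90031.
Gradient magnitude |∇z| = √(a² + b²) = √(0.24941 + 0.81055) = 1.02954.
True dip = arctan(1.02954) = 45.8°, dipping toward SSW (azimuth ≈ 209°).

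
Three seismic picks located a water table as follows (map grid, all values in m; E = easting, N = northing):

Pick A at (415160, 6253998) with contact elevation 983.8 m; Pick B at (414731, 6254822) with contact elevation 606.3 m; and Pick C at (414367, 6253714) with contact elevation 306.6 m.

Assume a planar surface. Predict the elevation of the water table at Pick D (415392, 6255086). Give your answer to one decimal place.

1170.5 m

Let the plane be z = a·E + b·N + c.
Pick B−Pick A: −429a + 824b = −377.5;  Pick C−Pick A: −793a − 284b = −677.2.
Solving gives a = 0.858055279, b = −0.011400832.
Then c = 983.8 − a·415160 − b·6253998 = −283945.65.
At (415392, 6255086): z = 356429.3 − 71313.2 − 283945.65 = 1170.5 m.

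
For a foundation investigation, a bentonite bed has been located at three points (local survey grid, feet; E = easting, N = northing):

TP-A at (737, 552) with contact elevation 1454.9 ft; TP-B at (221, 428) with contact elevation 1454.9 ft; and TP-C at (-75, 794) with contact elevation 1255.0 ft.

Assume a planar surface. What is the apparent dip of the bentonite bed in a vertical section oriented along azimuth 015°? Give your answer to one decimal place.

Two edge vectors: TP-A→TP-B = (-516, -124, 0), TP-A→TP-C = (-812, 242, -199.9).
Normal n = (TP-A→TP-B) × (TP-A→TP-C) = (24787.6, -103148.4, -225560).
So ∂z/∂E = −n_x/n_z = 0.10989 and ∂z/∂N = −n_y/n_z = −0.45730.
Unit vector along 015° is (sin 15°, cos 15°) = (0.2588, 0.9659).
Slope in that direction = a·(0.2588) + b·(0.9659) = −0.41327.
Apparent dip = arctan|0.41327| = 22.5° (true dip is 25.2°, so apparent ≤ true as expected).

22.5°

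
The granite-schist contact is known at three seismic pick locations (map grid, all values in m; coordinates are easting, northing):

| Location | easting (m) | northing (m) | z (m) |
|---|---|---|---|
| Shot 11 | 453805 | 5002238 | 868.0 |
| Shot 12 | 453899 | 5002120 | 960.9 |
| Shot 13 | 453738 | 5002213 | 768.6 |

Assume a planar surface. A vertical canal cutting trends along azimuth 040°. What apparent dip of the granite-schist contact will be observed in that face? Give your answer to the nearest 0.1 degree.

Let the plane be z = a·easting + b·northing + c.
Shot 12−Shot 11: 94a − 118b = 92.9;  Shot 13−Shot 11: −67a − 25b = −99.4.
Solving gives a = 1.37010, b = 0.30414.
Unit vector along 040° is (sin 40°, cos 40°) = (0.6428, 0.7660).
Slope in that direction = a·(0.6428) + b·(0.7660) = 1.11367.
Apparent dip = arctan|1.11367| = 48.1° (true dip is 54.5°, so apparent ≤ true as expected).

48.1°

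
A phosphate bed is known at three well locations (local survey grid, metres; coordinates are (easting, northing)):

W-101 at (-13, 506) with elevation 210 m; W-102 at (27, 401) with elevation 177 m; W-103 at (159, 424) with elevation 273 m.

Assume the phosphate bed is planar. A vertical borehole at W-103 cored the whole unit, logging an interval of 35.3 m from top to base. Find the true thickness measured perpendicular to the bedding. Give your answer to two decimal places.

27.03 m

Two edge vectors: W-101→W-102 = (40, -105, -33), W-101→W-103 = (172, -82, 63).
Normal n = (W-101→W-102) × (W-101→W-103) = (-9321, -8196, 14780).
So ∂z/∂E = −n_x/n_z = 0.63065 and ∂z/∂N = −n_y/n_z = 0.55453.
|∇z| = √(a²+b²) = 0.83978, so dip δ = arctan(0.83978) = 40.02°.
True thickness = vertical thickness × cos δ = 35.3 × cos 40.02° = 27.03 m.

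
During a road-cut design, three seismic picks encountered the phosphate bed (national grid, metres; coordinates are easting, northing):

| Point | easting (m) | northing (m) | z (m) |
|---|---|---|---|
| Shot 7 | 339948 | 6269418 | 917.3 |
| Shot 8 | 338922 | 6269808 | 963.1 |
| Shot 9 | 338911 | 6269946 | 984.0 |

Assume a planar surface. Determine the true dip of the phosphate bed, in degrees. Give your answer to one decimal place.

Let the plane be z = a·easting + b·northing + c.
Shot 8−Shot 7: −1026a + 390b = 45.8;  Shot 9−Shot 7: −1037a + 528b = 66.7.
Solving gives a = 0.01333, b = 0.15251.
Gradient magnitude |∇z| = √(a² + b²) = √(0.00018 + 0.02326) = 0.15309.
True dip = arctan(0.15309) = 8.7°, dipping toward S (azimuth ≈ 185°).

8.7°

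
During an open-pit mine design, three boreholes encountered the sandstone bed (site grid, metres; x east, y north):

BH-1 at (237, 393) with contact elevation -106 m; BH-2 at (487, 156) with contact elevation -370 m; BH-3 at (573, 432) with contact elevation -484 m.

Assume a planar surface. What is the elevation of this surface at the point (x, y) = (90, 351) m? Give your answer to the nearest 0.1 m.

Two edge vectors: BH-1→BH-2 = (250, -237, -264), BH-1→BH-3 = (336, 39, -378).
Normal n = (BH-1→BH-2) × (BH-1→BH-3) = (99882, 5796, 89382).
So ∂z/∂x = −n_x/n_z = −1.11747 and ∂z/∂y = −n_y/n_z = −0.06485.
Intercept c from BH-1: -106 + 264.84 + 25.48 = 184.33.
At (90, 351): z = −100.6 − 22.8 + 184.33 = 61.0 m.

61.0 m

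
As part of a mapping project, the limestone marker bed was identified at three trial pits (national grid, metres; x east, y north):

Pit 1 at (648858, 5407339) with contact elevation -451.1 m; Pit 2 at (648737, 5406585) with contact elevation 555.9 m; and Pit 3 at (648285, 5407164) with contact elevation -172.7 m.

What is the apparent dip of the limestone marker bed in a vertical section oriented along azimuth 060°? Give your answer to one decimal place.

Two edge vectors: Pit 1→Pit 2 = (-121, -754, 1007), Pit 1→Pit 3 = (-573, -175, 278.4).
Normal n = (Pit 1→Pit 2) × (Pit 1→Pit 3) = (-33688.6, -543324.6, -410867).
So ∂z/∂x = −n_x/n_z = −0.08199 and ∂z/∂y = −n_y/n_z = −1.32239.
Unit vector along 060° is (sin 60°, cos 60°) = (0.8660, 0.5000).
Slope in that direction = a·(0.8660) + b·(0.5000) = −0.73220.
Apparent dip = arctan|0.73220| = 36.2° (true dip is 53.0°, so apparent ≤ true as expected).

36.2°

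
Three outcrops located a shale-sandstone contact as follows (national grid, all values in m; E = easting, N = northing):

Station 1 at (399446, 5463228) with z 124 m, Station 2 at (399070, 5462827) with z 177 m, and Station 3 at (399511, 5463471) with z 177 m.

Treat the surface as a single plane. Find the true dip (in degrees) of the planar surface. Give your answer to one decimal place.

Two edge vectors: Station 1→Station 2 = (-376, -401, 53), Station 1→Station 3 = (65, 243, 53).
Normal n = (Station 1→Station 2) × (Station 1→Station 3) = (-34132, 23373, -65303).
So ∂z/∂E = −n_x/n_z = −0.52267 and ∂z/∂N = −n_y/n_z = 0.35792.
Gradient magnitude |∇z| = √(a² + b²) = √(0.27319 + 0.12810) = 0.63347.
True dip = arctan(0.63347) = 32.4°, dipping toward SE (azimuth ≈ 124°).

32.4°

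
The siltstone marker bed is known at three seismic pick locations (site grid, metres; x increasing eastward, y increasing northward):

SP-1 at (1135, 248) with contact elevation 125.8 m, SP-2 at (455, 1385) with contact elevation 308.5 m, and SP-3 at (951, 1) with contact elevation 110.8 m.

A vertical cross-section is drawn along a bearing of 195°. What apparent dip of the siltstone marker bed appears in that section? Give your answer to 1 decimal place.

5.3°

Let the plane be z = a·x + b·y + c.
SP-2−SP-1: −680a + 1137b = 182.7;  SP-3−SP-1: −184a − 247b = −15.
Solving gives a = −0.07443, b = 0.11617.
Unit vector along 195° is (sin 195°, cos 195°) = (-0.2588, -0.9659).
Slope in that direction = a·(-0.2588) + b·(-0.9659) = −0.09295.
Apparent dip = arctan|0.09295| = 5.3° (true dip is 7.9°, so apparent ≤ true as expected).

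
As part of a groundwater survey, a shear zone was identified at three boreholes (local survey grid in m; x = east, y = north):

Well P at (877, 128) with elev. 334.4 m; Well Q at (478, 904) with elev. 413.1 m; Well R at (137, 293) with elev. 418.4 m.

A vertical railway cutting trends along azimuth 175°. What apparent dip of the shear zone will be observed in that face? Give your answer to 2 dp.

3.28°

Let the plane be z = a·x + b·y + c.
Well Q−Well P: −399a + 776b = 78.7;  Well R−Well P: −740a + 165b = 84.
Solving gives a = −0.10267, b = 0.04863.
Unit vector along 175° is (sin 175°, cos 175°) = (0.0872, -0.9962).
Slope in that direction = a·(0.0872) + b·(-0.9962) = −0.05739.
Apparent dip = arctan|0.05739| = 3.28° (true dip is 6.5°, so apparent ≤ true as expected).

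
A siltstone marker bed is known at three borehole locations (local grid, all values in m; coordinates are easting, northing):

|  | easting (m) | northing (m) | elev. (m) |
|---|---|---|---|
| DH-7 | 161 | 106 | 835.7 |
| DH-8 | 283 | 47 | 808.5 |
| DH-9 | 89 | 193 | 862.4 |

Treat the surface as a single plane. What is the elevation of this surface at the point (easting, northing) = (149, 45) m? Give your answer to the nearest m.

825 m

Two edge vectors: DH-7→DH-8 = (122, -59, -27.2), DH-7→DH-9 = (-72, 87, 26.7).
Normal n = (DH-7→DH-8) × (DH-7→DH-9) = (791.1, -1299, 6366).
So ∂z/∂easting = −n_x/n_z = −0.12427 and ∂z/∂northing = −n_y/n_z = 0.20405.
Intercept c from DH-7: 835.7 + 20.01 − 21.63 = 834.08.
At (149, 45): z = −18.5 + 9.2 + 834.08 = 824.7 m.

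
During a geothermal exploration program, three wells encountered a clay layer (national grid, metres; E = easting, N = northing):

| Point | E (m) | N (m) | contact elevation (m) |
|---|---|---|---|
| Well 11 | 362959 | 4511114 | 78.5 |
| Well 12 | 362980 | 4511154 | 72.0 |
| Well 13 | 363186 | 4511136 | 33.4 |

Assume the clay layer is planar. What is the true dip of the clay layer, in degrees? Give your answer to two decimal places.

Let the plane be z = a·E + b·N + c.
Well 12−Well 11: 21a + 40b = −6.5;  Well 13−Well 11: 227a + 22b = −45.1.
Solving gives a = −0.19274, b = −0.06131.
Gradient magnitude |∇z| = √(a² + b²) = √(0.03715 + 0.00376) = 0.20225.
True dip = arctan(0.20225) = 11.43°, dipping toward ENE (azimuth ≈ 072°).

11.43°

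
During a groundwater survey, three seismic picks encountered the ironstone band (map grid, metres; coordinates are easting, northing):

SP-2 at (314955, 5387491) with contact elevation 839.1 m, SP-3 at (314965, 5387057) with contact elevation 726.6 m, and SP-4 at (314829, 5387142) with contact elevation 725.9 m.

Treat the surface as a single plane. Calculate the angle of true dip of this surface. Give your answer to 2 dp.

Two edge vectors: SP-2→SP-3 = (10, -434, -112.5), SP-2→SP-4 = (-126, -349, -113.2).
Normal n = (SP-2→SP-3) × (SP-2→SP-4) = (9866.3, 15307, -58174).
So ∂z/∂easting = −n_x/n_z = 0.16960 and ∂z/∂northing = −n_y/n_z = 0.26312.
Gradient magnitude |∇z| = √(a² + b²) = √(0.02876 + 0.06923) = 0.31305.
True dip = arctan(0.31305) = 17.38°, dipping toward SSW (azimuth ≈ 213°).

17.38°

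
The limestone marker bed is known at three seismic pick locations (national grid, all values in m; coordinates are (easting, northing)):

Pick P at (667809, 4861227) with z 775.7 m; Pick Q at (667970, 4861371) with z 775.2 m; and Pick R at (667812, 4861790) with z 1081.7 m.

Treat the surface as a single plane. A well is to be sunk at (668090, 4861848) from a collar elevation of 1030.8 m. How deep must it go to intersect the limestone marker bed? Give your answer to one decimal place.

54.1 m

Two edge vectors: Pick P→Pick Q = (161, 144, -0.5), Pick P→Pick R = (3, 563, 306).
Normal n = (Pick P→Pick Q) × (Pick P→Pick R) = (44345.5, -49267.5, 90211).
So ∂z/∂E = −n_x/n_z = −0.491575307 and ∂z/∂N = −n_y/n_z = 0.546136280.
Intercept c from Pick P: 775.7 + 328278.41 − 2654892.43 = −2325838.32.
At (668090, 4861848): z_contact = −328416.55 + 2655231.58 − 2325838.32 = 976.72 m.
Depth below ground = 1030.8 − 976.72 = 54.1 m.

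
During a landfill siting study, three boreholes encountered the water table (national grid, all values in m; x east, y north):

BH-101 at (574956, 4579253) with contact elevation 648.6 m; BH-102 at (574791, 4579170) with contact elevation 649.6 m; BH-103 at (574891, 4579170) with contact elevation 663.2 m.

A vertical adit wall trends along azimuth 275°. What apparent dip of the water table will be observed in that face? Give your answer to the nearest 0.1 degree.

9.1°

Let the plane be z = a·x + b·y + c.
BH-102−BH-101: −165a − 83b = 1;  BH-103−BH-101: −65a − 83b = 14.6.
Solving gives a = 0.13600, b = −0.28241.
Unit vector along 275° is (sin 275°, cos 275°) = (-0.9962, 0.0872).
Slope in that direction = a·(-0.9962) + b·(0.0872) = −0.16010.
Apparent dip = arctan|0.16010| = 9.1° (true dip is 17.4°, so apparent ≤ true as expected).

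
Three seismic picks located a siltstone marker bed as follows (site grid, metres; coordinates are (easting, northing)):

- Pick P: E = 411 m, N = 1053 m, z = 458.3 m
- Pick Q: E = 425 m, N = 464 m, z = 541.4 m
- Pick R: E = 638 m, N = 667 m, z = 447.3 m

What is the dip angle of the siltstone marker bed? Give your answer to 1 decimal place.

Let the plane be z = a·E + b·N + c.
Pick Q−Pick P: 14a − 589b = 83.1;  Pick R−Pick P: 227a − 386b = −11.
Solving gives a = −0.30051, b = −0.14823.
Gradient magnitude |∇z| = √(a² + b²) = √(0.09031 + 0.02197) = 0.33508.
True dip = arctan(0.33508) = 18.5°, dipping toward ENE (azimuth ≈ 064°).

18.5°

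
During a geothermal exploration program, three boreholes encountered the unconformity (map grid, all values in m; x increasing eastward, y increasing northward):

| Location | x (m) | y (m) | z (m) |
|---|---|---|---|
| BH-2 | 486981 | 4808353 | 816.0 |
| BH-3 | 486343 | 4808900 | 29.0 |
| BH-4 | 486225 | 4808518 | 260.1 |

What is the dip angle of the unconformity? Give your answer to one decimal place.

Let the plane be z = a·x + b·y + c.
BH-3−BH-2: −638a + 547b = −787;  BH-4−BH-2: −756a + 165b = −555.9.
Solving gives a = 0.56518, b = −0.77956.
Gradient magnitude |∇z| = √(a² + b²) = √(0.31942 + 0.60771) = 0.96288.
True dip = arctan(0.96288) = 43.9°, dipping toward NW (azimuth ≈ 324°).

43.9°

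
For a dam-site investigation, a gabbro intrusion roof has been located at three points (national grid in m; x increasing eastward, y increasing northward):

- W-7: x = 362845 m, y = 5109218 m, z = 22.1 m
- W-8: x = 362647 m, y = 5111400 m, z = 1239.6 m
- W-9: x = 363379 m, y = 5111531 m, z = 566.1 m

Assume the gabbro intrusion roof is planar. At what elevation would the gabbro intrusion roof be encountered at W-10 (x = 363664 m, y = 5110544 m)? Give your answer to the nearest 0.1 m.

Let the plane be z = a·x + b·y + c.
W-8−W-7: −198a + 2182b = 1217.5;  W-9−W-7: 534a + 2313b = 544.
Solving gives a = −1.003639501, b = 0.466901640.
Then c = 22.1 − a·362845 − b·5109218 = −2021314.59.
At (363664, 5110544): z = −364987.6 + 2386121.4 − 2021314.59 = -180.8 m.

-180.8 m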